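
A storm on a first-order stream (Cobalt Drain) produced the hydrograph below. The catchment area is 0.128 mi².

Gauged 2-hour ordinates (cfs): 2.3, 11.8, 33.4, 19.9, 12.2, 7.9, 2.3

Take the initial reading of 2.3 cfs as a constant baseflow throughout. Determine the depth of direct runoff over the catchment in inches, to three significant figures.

d ≈ 1.78 in

Direct runoff: 0.0, 9.5, 31.1, 17.6, 9.9, 5.6, 0.0 cfs; ΣQ_DR = 73.70 cfs.
V = ΣQ_DR · Δt = 73.70 × 7200 s = 5.306 × 10^5 ft³.
Over A = 0.128 mi², depth = V / A = 1.78 in.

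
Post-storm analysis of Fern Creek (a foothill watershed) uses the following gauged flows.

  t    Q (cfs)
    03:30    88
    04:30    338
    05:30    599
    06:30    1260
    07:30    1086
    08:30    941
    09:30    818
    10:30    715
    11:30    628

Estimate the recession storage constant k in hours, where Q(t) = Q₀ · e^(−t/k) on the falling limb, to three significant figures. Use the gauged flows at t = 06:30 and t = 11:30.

k ≈ 7.18 h

On the falling limb, Q drops from 1260 to 628 cfs between t = 06:30 and t = 11:30 (Δt = 5 h).
k = −Δt / ln(Q₂/Q₁) = −5 / ln(628/1260) = 7.18 h.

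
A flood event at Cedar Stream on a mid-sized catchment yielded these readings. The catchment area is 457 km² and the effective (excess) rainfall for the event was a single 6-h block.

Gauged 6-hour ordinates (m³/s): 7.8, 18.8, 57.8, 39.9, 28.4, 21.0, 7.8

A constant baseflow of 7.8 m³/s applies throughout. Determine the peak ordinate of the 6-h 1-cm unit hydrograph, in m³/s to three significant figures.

Direct runoff: 0.0, 11.0, 50.0, 32.1, 20.6, 13.2, 0.0 m³/s; ΣQ_DR = 126.9 m³/s, peak = 50.0 m³/s.
Runoff depth d = ΣQ_DR·Δt / A = 126.9 × 21600 / (457 km²) = 5.998 mm.
The 1-cm UH is the DRH scaled by (10 mm)/d, so U_p = 50.0 × 10/5.998 = 83.4 m³/s.

U_p ≈ 83.4 m³/s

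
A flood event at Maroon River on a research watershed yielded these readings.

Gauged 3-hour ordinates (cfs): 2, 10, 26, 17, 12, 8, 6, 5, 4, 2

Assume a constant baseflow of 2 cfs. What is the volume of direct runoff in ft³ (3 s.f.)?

V ≈ 7.78 × 10^5 ft³

Direct-runoff ordinates (Q − Q_b): 0.0, 8.0, 24.0, 15.0, 10.0, 6.0, 4.0, 3.0, 2.0, 0.0 cfs.
ΣQ_DR = 72.00 cfs.
With Δt = 3 h = 10800 s, V = ΣQ_DR · Δt = 72.00 × 10800 = 7.78 × 10^5 ft³.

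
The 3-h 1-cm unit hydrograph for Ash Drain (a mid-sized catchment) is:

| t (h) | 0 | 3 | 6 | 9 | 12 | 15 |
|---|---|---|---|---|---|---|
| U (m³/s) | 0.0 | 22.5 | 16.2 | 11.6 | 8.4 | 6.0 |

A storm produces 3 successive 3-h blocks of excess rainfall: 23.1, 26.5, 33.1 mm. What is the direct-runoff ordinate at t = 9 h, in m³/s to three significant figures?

Q ≈ 144 m³/s

By discrete convolution, Q_j = Σ (P_i / 10 mm) · U_{j−i}.
At t = 9 h (j=3): Q = (23.1/10)·11.6 + (26.5/10)·16.2 + (33.1/10)·22.5 = 144 m³/s.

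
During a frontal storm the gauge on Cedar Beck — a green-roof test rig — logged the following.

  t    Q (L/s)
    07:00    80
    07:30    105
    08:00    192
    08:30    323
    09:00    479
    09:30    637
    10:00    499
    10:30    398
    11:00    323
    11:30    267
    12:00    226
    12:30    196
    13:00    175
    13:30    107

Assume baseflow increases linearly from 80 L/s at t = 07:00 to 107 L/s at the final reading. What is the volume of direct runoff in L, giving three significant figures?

Direct-runoff ordinates (Q − Q_b): 0.00, 22.92, 107.85, 236.77, 390.69, 546.62, 406.54, 303.46, 226.38, 168.31, 125.23, 93.15, 70.08, 0.00 L/s.
ΣQ_DR = 2698 L/s.
With Δt = 0.5 h = 1800 s, V = ΣQ_DR · Δt = 2698 × 1800 = 4.86 × 10^6 L.

V ≈ 4.86 × 10^6 L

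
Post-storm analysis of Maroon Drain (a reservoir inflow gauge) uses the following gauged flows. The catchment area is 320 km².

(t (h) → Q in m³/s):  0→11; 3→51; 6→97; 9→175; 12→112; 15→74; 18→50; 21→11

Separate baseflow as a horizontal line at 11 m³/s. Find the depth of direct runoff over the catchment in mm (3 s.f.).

d ≈ 16.6 mm

Direct runoff: 0.0, 40.0, 86.0, 164.0, 101.0, 63.0, 39.0, 0.0 m³/s; ΣQ_DR = 493.0 m³/s.
V = ΣQ_DR · Δt = 493.0 × 10800 s = 5.324 × 10^6 m³.
Over A = 320 km², depth = V / A = 16.6 mm.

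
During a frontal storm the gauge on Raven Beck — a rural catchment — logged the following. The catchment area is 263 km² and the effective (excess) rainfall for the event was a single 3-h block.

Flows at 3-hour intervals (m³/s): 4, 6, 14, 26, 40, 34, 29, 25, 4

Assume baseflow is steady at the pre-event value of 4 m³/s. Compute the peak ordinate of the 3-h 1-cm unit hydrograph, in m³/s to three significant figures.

Direct runoff: 0.0, 2.0, 10.0, 22.0, 36.0, 30.0, 25.0, 21.0, 0.0 m³/s; ΣQ_DR = 146.0 m³/s, peak = 36.0 m³/s.
Runoff depth d = ΣQ_DR·Δt / A = 146.0 × 10800 / (263 km²) = 5.995 mm.
The 1-cm UH is the DRH scaled by (10 mm)/d, so U_p = 36.0 × 10/5.995 = 60.0 m³/s.

U_p ≈ 60.0 m³/s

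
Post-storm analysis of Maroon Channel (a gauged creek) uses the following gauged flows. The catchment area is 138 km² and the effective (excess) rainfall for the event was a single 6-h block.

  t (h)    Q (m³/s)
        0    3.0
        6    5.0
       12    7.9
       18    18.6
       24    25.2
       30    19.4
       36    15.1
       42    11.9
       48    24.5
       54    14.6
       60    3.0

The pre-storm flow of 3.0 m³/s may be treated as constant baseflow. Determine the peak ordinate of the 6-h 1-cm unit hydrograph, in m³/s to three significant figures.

Direct runoff: 0.0, 2.0, 4.9, 15.6, 22.2, 16.4, 12.1, 8.9, 21.5, 11.6, 0.0 m³/s; ΣQ_DR = 115.2 m³/s, peak = 22.2 m³/s.
Runoff depth d = ΣQ_DR·Δt / A = 115.2 × 21600 / (138 km²) = 18.03 mm.
The 1-cm UH is the DRH scaled by (10 mm)/d, so U_p = 22.2 × 10/18.03 = 12.3 m³/s.

U_p ≈ 12.3 m³/s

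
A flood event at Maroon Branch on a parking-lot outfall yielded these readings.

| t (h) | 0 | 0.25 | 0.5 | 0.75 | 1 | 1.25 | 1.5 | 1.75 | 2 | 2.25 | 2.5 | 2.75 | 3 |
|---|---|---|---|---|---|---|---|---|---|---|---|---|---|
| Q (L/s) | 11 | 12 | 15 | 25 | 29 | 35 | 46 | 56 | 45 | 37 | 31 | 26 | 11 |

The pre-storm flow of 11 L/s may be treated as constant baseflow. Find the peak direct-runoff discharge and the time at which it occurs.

Q_p = 45.0 L/s at t = 1.75 h

Subtracting baseflow gives direct-runoff ordinates: 0.0, 1.0, 4.0, 14.0, 18.0, 24.0, 35.0, 45.0, 34.0, 26.0, 20.0, 15.0, 0.0 L/s.
The maximum is 45.0 L/s, occurring at the reading for t = 1.75 h.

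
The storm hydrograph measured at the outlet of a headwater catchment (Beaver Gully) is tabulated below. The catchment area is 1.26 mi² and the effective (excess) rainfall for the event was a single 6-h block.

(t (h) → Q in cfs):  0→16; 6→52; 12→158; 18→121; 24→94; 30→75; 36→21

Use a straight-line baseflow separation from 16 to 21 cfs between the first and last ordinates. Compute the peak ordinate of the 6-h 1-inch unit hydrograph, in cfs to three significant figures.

Direct runoff: 0.00, 35.17, 140.33, 102.50, 74.67, 54.83, 0.00 cfs; ΣQ_DR = 407.5 cfs, peak = 140.33 cfs.
Runoff depth d = ΣQ_DR·Δt / A = 407.5 × 21600 / (1.26 mi²) = 3.007 in.
The 1-inch UH is the DRH scaled by (1 in)/d, so U_p = 140.33 × 1/3.007 = 46.7 cfs.

U_p ≈ 46.7 cfs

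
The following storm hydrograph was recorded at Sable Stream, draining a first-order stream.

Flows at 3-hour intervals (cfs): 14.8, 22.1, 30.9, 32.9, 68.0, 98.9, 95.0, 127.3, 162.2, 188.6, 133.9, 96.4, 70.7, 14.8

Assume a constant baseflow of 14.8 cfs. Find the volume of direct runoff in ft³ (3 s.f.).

Direct-runoff ordinates (Q − Q_b): 0.0, 7.3, 16.1, 18.1, 53.2, 84.1, 80.2, 112.5, 147.4, 173.8, 119.1, 81.6, 55.9, 0.0 cfs.
ΣQ_DR = 949.3 cfs.
With Δt = 3 h = 10800 s, V = ΣQ_DR · Δt = 949.3 × 10800 = 1.03 × 10^7 ft³.

V ≈ 1.03 × 10^7 ft³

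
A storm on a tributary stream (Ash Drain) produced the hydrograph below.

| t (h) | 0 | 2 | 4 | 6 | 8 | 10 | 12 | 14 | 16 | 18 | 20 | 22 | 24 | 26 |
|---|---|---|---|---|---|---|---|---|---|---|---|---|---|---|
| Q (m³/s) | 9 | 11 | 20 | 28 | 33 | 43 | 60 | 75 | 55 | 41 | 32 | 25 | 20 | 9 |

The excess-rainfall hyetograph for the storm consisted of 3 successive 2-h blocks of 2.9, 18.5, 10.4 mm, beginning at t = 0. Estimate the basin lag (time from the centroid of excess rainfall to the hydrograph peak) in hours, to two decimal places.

t_L ≈ 10.53 h

Centroid of excess rainfall: t_c = Σ P_i·t̄_i / ΣP_i = 3.4717 h (block centres at 1, 3, 5 h).
Hydrograph peak occurs at t = 14 h, so basin lag t_L = 14 − 3.4717 = 10.53 h.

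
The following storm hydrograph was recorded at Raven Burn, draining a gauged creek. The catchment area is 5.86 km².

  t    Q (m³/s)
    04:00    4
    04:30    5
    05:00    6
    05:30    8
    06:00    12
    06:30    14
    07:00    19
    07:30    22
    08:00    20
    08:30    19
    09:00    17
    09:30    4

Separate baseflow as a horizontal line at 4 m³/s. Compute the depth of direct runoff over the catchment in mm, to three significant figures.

d ≈ 31.3 mm

Direct runoff: 0.0, 1.0, 2.0, 4.0, 8.0, 10.0, 15.0, 18.0, 16.0, 15.0, 13.0, 0.0 m³/s; ΣQ_DR = 102.0 m³/s.
V = ΣQ_DR · Δt = 102.0 × 1800 s = 1.836 × 10^5 m³.
Over A = 5.86 km², depth = V / A = 31.3 mm.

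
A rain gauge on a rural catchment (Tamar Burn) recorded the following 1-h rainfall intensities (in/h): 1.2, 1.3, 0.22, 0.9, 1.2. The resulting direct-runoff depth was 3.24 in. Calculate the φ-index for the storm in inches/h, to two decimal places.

Only the 4 blocks with intensity above φ contribute runoff: 1.2, 1.3, 0.9, 1.2 in/h.
Σ(I−φ)·Δt = d  ⇒  (1.2+1.3+0.9+1.2 − 4φ)·1 = 3.24
φ = (4.600 − 3.24/1) / 4 = 0.34 in/h.

φ ≈ 0.34 in/h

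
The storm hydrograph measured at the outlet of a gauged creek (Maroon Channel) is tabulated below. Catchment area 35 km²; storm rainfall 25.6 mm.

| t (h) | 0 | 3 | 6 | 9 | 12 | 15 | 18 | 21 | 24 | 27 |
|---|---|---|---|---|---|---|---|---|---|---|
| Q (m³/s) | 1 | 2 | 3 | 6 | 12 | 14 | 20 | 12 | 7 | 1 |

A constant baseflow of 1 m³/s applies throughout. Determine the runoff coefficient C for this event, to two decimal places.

ΣQ_DR = 68.00 m³/s; V = ΣQ_DR·Δt = 7.344 × 10^5 m³.
Runoff depth d = V / A = 20.98 mm.
C = d / P = 20.98 / 25.6 = 0.82.

C ≈ 0.82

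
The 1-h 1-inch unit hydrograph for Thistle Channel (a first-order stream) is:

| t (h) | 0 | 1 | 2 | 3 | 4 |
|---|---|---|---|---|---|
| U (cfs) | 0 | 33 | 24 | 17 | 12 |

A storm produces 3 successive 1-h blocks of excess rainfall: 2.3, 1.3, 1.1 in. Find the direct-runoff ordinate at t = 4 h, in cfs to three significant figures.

Q ≈ 76.1 cfs

By discrete convolution, Q_j = Σ (P_i / 1 in) · U_{j−i}.
At t = 4 h (j=4): Q = (2.3/1)·12 + (1.3/1)·17 + (1.1/1)·24 = 76.1 cfs.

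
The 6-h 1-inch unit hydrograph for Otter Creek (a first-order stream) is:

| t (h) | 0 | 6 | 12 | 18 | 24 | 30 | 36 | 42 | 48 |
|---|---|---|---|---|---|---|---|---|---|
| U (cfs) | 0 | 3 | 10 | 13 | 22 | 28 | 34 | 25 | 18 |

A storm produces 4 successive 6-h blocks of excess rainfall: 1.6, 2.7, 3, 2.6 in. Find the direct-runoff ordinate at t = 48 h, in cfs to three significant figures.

By discrete convolution, Q_j = Σ (P_i / 1 in) · U_{j−i}.
At t = 48 h (j=8): Q = (1.6/1)·18 + (2.7/1)·25 + (3/1)·34 + (2.6/1)·28 = 271 cfs.

Q ≈ 271 cfs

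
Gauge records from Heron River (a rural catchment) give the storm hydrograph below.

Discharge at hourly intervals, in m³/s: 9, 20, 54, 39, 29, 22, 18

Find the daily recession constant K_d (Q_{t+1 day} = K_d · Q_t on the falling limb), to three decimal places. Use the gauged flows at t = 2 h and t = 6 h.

K_d ≈ 0.001

Between t = 2 h and t = 6 h the flow falls from 54 to 18 m³/s over 4×1 h = 4 h.
Per-interval ratio K = (18/54)^(1/4) = 0.7598; K_d = K^(24/1) = 0.001.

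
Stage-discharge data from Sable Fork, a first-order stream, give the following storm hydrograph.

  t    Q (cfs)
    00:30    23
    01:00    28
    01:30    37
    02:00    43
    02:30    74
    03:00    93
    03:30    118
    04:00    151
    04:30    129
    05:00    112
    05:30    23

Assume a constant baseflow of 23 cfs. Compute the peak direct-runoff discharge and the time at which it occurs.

Q_p = 128.0 cfs at t = 04:00

Subtracting baseflow gives direct-runoff ordinates: 0.0, 5.0, 14.0, 20.0, 51.0, 70.0, 95.0, 128.0, 106.0, 89.0, 0.0 cfs.
The maximum is 128.0 cfs, occurring at the reading for t = 04:00.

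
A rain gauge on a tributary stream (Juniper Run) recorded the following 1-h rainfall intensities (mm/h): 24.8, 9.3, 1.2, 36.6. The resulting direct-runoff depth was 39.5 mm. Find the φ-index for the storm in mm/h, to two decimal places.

φ ≈ 10.95 mm/h

Only the 2 blocks with intensity above φ contribute runoff: 24.8, 36.6 mm/h.
Σ(I−φ)·Δt = d  ⇒  (24.8+36.6 − 2φ)·1 = 39.5
φ = (61.40 − 39.5/1) / 2 = 10.95 mm/h.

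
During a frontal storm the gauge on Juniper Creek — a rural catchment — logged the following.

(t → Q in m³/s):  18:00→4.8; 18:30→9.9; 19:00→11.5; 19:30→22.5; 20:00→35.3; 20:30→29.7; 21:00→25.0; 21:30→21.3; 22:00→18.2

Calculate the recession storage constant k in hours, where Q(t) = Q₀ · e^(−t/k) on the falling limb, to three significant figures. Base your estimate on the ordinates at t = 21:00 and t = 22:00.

On the falling limb, Q drops from 25.0 to 18.2 m³/s between t = 21:00 and t = 22:00 (Δt = 1 h).
k = −Δt / ln(Q₂/Q₁) = −1 / ln(18.2/25.0) = 3.15 h.

k ≈ 3.15 h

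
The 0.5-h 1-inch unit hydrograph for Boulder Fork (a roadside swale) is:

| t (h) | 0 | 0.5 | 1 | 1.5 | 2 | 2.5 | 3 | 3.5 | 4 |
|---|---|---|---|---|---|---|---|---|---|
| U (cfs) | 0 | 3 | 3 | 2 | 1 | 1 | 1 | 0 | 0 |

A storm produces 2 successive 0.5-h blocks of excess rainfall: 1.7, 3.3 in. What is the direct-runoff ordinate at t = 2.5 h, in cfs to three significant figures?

Q ≈ 5.00 cfs

By discrete convolution, Q_j = Σ (P_i / 1 in) · U_{j−i}.
At t = 2.5 h (j=5): Q = (1.7/1)·1 + (3.3/1)·1 = 5.00 cfs.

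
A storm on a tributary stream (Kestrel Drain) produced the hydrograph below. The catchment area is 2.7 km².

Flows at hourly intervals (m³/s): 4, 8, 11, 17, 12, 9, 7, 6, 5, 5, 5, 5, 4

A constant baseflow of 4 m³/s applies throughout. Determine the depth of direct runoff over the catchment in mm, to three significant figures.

Direct runoff: 0.0, 4.0, 7.0, 13.0, 8.0, 5.0, 3.0, 2.0, 1.0, 1.0, 1.0, 1.0, 0.0 m³/s; ΣQ_DR = 46.00 m³/s.
V = ΣQ_DR · Δt = 46.00 × 3600 s = 1.656 × 10^5 m³.
Over A = 2.7 km², depth = V / A = 61.3 mm.

d ≈ 61.3 mm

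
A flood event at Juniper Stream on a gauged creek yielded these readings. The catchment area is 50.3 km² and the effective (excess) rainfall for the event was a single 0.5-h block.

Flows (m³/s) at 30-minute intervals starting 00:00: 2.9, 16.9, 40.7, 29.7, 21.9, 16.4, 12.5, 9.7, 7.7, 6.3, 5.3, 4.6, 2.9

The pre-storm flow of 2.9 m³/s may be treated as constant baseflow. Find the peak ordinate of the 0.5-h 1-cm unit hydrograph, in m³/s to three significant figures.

Direct runoff: 0.0, 14.0, 37.8, 26.8, 19.0, 13.5, 9.6, 6.8, 4.8, 3.4, 2.4, 1.7, 0.0 m³/s; ΣQ_DR = 139.8 m³/s, peak = 37.8 m³/s.
Runoff depth d = ΣQ_DR·Δt / A = 139.8 × 1800 / (50.3 km²) = 5.003 mm.
The 1-cm UH is the DRH scaled by (10 mm)/d, so U_p = 37.8 × 10/5.003 = 75.6 m³/s.

U_p ≈ 75.6 m³/s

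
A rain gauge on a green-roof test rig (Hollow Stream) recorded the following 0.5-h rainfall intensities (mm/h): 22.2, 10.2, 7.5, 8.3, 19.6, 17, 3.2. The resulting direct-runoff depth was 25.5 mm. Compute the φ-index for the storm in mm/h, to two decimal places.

Only the 6 blocks with intensity above φ contribute runoff: 22.2, 10.2, 7.5, 8.3, 19.6, 17 mm/h.
Σ(I−φ)·Δt = d  ⇒  (22.2+10.2+7.5+8.3+19.6+17 − 6φ)·0.5 = 25.5
φ = (84.80 − 25.5/0.5) / 6 = 5.63 mm/h.

φ ≈ 5.63 mm/h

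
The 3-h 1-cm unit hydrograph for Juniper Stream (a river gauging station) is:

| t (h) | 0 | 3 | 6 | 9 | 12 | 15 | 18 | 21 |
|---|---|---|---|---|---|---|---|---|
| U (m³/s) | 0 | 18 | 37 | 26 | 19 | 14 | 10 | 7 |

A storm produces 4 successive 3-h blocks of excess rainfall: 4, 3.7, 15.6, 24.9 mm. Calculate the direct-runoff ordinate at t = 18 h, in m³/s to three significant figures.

Q ≈ 104 m³/s

By discrete convolution, Q_j = Σ (P_i / 10 mm) · U_{j−i}.
At t = 18 h (j=6): Q = (4/10)·10 + (3.7/10)·14 + (15.6/10)·19 + (24.9/10)·26 = 104 m³/s.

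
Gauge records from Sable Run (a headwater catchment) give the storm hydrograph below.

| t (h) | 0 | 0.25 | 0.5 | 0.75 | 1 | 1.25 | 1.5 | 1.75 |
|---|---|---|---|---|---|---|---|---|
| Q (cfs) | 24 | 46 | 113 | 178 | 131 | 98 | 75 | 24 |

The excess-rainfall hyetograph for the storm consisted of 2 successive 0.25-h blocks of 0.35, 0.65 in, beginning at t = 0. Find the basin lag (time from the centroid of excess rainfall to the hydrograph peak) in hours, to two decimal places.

Centroid of excess rainfall: t_c = Σ P_i·t̄_i / ΣP_i = 0.2875 h (block centres at 0.125, 0.375 h).
Hydrograph peak occurs at t = 0.75 h, so basin lag t_L = 0.75 − 0.2875 = 0.46 h.

t_L ≈ 0.46 h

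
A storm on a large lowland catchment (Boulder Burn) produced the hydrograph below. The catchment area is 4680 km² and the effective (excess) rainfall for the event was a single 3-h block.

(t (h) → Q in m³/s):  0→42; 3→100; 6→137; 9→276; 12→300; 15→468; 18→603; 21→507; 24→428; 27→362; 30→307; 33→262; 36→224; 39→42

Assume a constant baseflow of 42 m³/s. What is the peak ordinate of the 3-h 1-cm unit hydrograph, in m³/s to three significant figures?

U_p ≈ 701 m³/s

Direct runoff: 0.0, 58.0, 95.0, 234.0, 258.0, 426.0, 561.0, 465.0, 386.0, 320.0, 265.0, 220.0, 182.0, 0.0 m³/s; ΣQ_DR = 3470 m³/s, peak = 561.0 m³/s.
Runoff depth d = ΣQ_DR·Δt / A = 3470 × 10800 / (4680 km²) = 8.008 mm.
The 1-cm UH is the DRH scaled by (10 mm)/d, so U_p = 561.0 × 10/8.008 = 701 m³/s.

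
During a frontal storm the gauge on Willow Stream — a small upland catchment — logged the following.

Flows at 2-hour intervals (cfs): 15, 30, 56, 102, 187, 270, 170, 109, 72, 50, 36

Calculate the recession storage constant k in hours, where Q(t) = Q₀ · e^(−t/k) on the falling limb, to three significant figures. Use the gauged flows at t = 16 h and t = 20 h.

On the falling limb, Q drops from 72 to 36 cfs between t = 16 h and t = 20 h (Δt = 4 h).
k = −Δt / ln(Q₂/Q₁) = −4 / ln(36/72) = 5.77 h.

k ≈ 5.77 h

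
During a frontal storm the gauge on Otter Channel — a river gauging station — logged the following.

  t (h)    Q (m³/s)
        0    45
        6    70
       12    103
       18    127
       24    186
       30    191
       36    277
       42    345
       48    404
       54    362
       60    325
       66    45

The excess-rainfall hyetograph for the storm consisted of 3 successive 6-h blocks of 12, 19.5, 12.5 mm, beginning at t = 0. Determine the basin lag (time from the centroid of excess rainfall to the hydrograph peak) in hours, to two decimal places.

Centroid of excess rainfall: t_c = Σ P_i·t̄_i / ΣP_i = 9.0682 h (block centres at 3, 9, 15 h).
Hydrograph peak occurs at t = 48 h, so basin lag t_L = 48 − 9.0682 = 38.93 h.

t_L ≈ 38.93 h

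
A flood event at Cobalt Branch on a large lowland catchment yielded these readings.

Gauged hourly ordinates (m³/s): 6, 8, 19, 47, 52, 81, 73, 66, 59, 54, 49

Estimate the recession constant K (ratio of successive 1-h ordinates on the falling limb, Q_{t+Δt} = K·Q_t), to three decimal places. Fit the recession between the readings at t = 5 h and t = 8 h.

K ≈ 0.900

Using the recession-limb readings at t = 5 h and t = 8 h: Q falls from 81 to 59 m³/s over 3 intervals.
K = (Q₂/Q₁)^(1/3) = (59/81)^(1/3) = 0.900.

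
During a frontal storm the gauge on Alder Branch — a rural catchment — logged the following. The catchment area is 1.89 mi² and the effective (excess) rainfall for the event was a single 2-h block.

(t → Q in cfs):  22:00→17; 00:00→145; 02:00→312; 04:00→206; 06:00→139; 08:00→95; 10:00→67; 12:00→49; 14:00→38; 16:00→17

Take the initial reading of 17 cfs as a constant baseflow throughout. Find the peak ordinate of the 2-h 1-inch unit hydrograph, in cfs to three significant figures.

Direct runoff: 0.0, 128.0, 295.0, 189.0, 122.0, 78.0, 50.0, 32.0, 21.0, 0.0 cfs; ΣQ_DR = 915.0 cfs, peak = 295.0 cfs.
Runoff depth d = ΣQ_DR·Δt / A = 915.0 × 7200 / (1.89 mi²) = 1.500 in.
The 1-inch UH is the DRH scaled by (1 in)/d, so U_p = 295.0 × 1/1.500 = 197 cfs.

U_p ≈ 197 cfs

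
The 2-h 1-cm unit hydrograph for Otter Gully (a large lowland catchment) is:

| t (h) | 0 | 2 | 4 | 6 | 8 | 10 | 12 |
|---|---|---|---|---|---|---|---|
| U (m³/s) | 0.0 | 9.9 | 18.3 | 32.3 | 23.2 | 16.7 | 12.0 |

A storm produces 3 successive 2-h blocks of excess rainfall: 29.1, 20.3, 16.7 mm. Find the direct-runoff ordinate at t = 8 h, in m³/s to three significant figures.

Q ≈ 164 m³/s

By discrete convolution, Q_j = Σ (P_i / 10 mm) · U_{j−i}.
At t = 8 h (j=4): Q = (29.1/10)·23.2 + (20.3/10)·32.3 + (16.7/10)·18.3 = 164 m³/s.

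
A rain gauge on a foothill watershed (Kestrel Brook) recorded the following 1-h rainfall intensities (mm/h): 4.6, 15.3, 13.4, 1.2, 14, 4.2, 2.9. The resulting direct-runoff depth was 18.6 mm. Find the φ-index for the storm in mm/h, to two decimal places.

Only the 3 blocks with intensity above φ contribute runoff: 15.3, 13.4, 14 mm/h.
Σ(I−φ)·Δt = d  ⇒  (15.3+13.4+14 − 3φ)·1 = 18.6
φ = (42.70 − 18.6/1) / 3 = 8.03 mm/h.

φ ≈ 8.03 mm/h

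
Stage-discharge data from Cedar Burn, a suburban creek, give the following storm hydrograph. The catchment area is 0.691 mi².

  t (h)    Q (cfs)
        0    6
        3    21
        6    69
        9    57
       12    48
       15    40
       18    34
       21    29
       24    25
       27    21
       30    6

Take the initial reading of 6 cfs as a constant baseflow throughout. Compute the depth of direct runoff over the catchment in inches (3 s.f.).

Direct runoff: 0.0, 15.0, 63.0, 51.0, 42.0, 34.0, 28.0, 23.0, 19.0, 15.0, 0.0 cfs; ΣQ_DR = 290.0 cfs.
V = ΣQ_DR · Δt = 290.0 × 10800 s = 3.132 × 10^6 ft³.
Over A = 0.691 mi², depth = V / A = 1.95 in.

d ≈ 1.95 in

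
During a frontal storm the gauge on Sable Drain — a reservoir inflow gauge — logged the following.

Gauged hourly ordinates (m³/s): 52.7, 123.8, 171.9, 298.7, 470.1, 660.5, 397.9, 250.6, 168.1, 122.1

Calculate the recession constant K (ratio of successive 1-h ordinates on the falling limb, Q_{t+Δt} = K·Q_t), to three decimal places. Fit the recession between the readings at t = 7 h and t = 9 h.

K ≈ 0.698

Using the recession-limb readings at t = 7 h and t = 9 h: Q falls from 250.6 to 122.1 m³/s over 2 intervals.
K = (Q₂/Q₁)^(1/2) = (122.1/250.6)^(1/2) = 0.698.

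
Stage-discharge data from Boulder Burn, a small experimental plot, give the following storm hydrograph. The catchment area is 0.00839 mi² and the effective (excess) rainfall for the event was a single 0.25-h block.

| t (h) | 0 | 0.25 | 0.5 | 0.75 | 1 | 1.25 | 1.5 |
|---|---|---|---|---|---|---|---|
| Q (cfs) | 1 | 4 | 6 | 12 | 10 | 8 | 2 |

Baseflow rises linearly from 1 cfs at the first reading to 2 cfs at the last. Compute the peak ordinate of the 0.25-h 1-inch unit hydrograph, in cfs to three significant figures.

U_p ≈ 7.00 cfs

Direct runoff: 0.00, 2.83, 4.67, 10.50, 8.33, 6.17, 0.00 cfs; ΣQ_DR = 32.50 cfs, peak = 10.50 cfs.
Runoff depth d = ΣQ_DR·Δt / A = 32.50 × 900 / (0.00839 mi²) = 1.501 in.
The 1-inch UH is the DRH scaled by (1 in)/d, so U_p = 10.50 × 1/1.501 = 7.00 cfs.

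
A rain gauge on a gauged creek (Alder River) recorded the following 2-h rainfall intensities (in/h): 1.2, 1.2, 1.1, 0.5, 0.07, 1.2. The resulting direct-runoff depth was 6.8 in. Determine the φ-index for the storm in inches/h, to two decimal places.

φ ≈ 0.36 in/h

Only the 5 blocks with intensity above φ contribute runoff: 1.2, 1.2, 1.1, 0.5, 1.2 in/h.
Σ(I−φ)·Δt = d  ⇒  (1.2+1.2+1.1+0.5+1.2 − 5φ)·2 = 6.8
φ = (5.200 − 6.8/2) / 5 = 0.36 in/h.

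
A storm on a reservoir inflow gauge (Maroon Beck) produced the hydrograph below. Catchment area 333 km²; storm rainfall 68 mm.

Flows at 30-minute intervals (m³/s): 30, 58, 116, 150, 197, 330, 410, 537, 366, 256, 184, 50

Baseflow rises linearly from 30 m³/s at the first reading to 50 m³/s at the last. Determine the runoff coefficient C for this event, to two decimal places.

ΣQ_DR = 2204 m³/s; V = ΣQ_DR·Δt = 3.967 × 10^6 m³.
Runoff depth d = V / A = 11.91 mm.
C = d / P = 11.91 / 68 = 0.18.

C ≈ 0.18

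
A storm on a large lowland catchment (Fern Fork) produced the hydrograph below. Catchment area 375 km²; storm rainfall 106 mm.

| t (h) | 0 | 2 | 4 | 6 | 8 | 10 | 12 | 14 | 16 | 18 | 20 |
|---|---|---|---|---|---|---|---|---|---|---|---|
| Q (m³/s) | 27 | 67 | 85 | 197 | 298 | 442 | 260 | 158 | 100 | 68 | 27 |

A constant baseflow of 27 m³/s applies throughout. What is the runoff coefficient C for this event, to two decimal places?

C ≈ 0.26

ΣQ_DR = 1432 m³/s; V = ΣQ_DR·Δt = 1.031 × 10^7 m³.
Runoff depth d = V / A = 27.49 mm.
C = d / P = 27.49 / 106 = 0.26.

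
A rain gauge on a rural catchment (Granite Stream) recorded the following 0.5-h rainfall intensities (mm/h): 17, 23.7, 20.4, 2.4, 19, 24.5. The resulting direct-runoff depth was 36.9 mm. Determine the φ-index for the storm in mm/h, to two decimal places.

Only the 5 blocks with intensity above φ contribute runoff: 17, 23.7, 20.4, 19, 24.5 mm/h.
Σ(I−φ)·Δt = d  ⇒  (17+23.7+20.4+19+24.5 − 5φ)·0.5 = 36.9
φ = (104.6 − 36.9/0.5) / 5 = 6.16 mm/h.

φ ≈ 6.16 mm/h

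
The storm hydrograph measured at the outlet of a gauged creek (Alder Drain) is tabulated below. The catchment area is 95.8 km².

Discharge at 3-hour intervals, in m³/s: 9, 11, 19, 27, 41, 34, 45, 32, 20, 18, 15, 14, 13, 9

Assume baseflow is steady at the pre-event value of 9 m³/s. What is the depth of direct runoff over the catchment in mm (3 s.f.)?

d ≈ 20.4 mm

Direct runoff: 0.0, 2.0, 10.0, 18.0, 32.0, 25.0, 36.0, 23.0, 11.0, 9.0, 6.0, 5.0, 4.0, 0.0 m³/s; ΣQ_DR = 181.0 m³/s.
V = ΣQ_DR · Δt = 181.0 × 10800 s = 1.955 × 10^6 m³.
Over A = 95.8 km², depth = V / A = 20.4 mm.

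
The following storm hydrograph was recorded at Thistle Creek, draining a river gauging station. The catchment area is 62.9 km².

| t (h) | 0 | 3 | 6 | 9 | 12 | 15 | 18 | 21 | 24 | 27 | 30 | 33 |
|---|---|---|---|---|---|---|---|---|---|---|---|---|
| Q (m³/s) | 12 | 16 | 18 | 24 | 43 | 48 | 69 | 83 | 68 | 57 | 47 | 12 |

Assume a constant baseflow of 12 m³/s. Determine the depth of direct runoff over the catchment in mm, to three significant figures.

Direct runoff: 0.0, 4.0, 6.0, 12.0, 31.0, 36.0, 57.0, 71.0, 56.0, 45.0, 35.0, 0.0 m³/s; ΣQ_DR = 353.0 m³/s.
V = ΣQ_DR · Δt = 353.0 × 10800 s = 3.812 × 10^6 m³.
Over A = 62.9 km², depth = V / A = 60.6 mm.

d ≈ 60.6 mm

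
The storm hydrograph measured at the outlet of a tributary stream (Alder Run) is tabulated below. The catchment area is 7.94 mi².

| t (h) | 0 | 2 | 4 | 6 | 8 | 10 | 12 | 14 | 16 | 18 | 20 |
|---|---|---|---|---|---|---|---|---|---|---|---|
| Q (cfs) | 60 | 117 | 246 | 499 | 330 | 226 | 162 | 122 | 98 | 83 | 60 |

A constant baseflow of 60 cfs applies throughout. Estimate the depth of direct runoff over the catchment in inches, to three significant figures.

Direct runoff: 0.0, 57.0, 186.0, 439.0, 270.0, 166.0, 102.0, 62.0, 38.0, 23.0, 0.0 cfs; ΣQ_DR = 1343 cfs.
V = ΣQ_DR · Δt = 1343 × 7200 s = 9.670 × 10^6 ft³.
Over A = 7.94 mi², depth = V / A = 0.524 in.

d ≈ 0.524 in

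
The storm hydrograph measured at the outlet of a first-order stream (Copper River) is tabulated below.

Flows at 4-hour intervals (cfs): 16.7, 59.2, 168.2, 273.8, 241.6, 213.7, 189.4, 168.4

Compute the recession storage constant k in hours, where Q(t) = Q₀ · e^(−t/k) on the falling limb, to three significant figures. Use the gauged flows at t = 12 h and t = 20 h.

k ≈ 32.3 h

On the falling limb, Q drops from 273.8 to 213.7 cfs between t = 12 h and t = 20 h (Δt = 8 h).
k = −Δt / ln(Q₂/Q₁) = −8 / ln(213.7/273.8) = 32.3 h.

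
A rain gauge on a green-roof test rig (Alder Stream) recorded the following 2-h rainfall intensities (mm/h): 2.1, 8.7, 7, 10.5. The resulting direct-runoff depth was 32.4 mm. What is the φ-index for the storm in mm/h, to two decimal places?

Only the 3 blocks with intensity above φ contribute runoff: 8.7, 7, 10.5 mm/h.
Σ(I−φ)·Δt = d  ⇒  (8.7+7+10.5 − 3φ)·2 = 32.4
φ = (26.20 − 32.4/2) / 3 = 3.33 mm/h.

φ ≈ 3.33 mm/h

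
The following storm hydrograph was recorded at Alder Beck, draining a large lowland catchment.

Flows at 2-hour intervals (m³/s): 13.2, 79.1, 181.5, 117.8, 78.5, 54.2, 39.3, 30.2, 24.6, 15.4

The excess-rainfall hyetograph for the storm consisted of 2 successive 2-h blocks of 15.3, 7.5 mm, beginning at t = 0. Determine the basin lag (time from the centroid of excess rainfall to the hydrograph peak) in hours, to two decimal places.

Centroid of excess rainfall: t_c = Σ P_i·t̄_i / ΣP_i = 1.6579 h (block centres at 1, 3 h).
Hydrograph peak occurs at t = 4 h, so basin lag t_L = 4 − 1.6579 = 2.34 h.

t_L ≈ 2.34 h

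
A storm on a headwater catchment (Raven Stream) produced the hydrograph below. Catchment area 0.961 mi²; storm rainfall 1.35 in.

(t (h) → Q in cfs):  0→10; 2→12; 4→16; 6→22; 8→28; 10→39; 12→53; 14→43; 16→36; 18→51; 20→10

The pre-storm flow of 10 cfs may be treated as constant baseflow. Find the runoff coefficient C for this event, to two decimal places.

ΣQ_DR = 210.0 cfs; V = ΣQ_DR·Δt = 1.512 × 10^6 ft³.
Runoff depth d = V / A = 0.6772 in.
C = d / P = 0.6772 / 1.35 = 0.50.

C ≈ 0.50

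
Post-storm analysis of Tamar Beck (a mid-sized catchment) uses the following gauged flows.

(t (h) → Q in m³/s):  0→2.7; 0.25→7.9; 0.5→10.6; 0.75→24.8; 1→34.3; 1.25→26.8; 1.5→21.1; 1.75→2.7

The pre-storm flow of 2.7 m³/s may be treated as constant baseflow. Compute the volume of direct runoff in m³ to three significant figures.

Direct-runoff ordinates (Q − Q_b): 0.0, 5.2, 7.9, 22.1, 31.6, 24.1, 18.4, 0.0 m³/s.
ΣQ_DR = 109.3 m³/s.
With Δt = 0.25 h = 900 s, V = ΣQ_DR · Δt = 109.3 × 900 = 98400 m³.

V ≈ 98400 m³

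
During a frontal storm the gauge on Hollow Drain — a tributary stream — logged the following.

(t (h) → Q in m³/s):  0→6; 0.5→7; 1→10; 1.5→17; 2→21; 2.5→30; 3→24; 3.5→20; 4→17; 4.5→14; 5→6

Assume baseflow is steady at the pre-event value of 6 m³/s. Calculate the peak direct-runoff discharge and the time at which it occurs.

Subtracting baseflow gives direct-runoff ordinates: 0.0, 1.0, 4.0, 11.0, 15.0, 24.0, 18.0, 14.0, 11.0, 8.0, 0.0 m³/s.
The maximum is 24.0 m³/s, occurring at the reading for t = 2.5 h.

Q_p = 24.0 m³/s at t = 2.5 h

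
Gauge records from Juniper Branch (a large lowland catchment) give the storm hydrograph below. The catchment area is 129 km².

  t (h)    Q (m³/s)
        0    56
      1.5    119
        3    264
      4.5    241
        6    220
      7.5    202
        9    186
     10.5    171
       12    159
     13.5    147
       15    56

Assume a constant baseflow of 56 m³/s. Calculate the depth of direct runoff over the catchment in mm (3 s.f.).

d ≈ 50.4 mm

Direct runoff: 0.0, 63.0, 208.0, 185.0, 164.0, 146.0, 130.0, 115.0, 103.0, 91.0, 0.0 m³/s; ΣQ_DR = 1205 m³/s.
V = ΣQ_DR · Δt = 1205 × 5400 s = 6.507 × 10^6 m³.
Over A = 129 km², depth = V / A = 50.4 mm.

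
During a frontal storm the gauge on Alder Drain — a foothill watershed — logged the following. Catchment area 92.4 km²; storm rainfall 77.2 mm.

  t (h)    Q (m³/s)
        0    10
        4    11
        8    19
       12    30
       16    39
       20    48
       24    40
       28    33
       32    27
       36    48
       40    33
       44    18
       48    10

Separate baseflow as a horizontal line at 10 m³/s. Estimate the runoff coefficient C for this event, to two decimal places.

C ≈ 0.48

ΣQ_DR = 236.0 m³/s; V = ΣQ_DR·Δt = 3.398 × 10^6 m³.
Runoff depth d = V / A = 36.78 mm.
C = d / P = 36.78 / 77.2 = 0.48.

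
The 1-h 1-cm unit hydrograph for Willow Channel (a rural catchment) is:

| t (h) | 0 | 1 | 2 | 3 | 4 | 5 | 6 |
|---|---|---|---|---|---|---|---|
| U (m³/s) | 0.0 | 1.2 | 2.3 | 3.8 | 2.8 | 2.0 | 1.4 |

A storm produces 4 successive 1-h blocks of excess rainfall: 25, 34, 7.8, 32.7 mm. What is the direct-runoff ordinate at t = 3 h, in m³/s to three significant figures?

By discrete convolution, Q_j = Σ (P_i / 10 mm) · U_{j−i}.
At t = 3 h (j=3): Q = (25/10)·3.8 + (34/10)·2.3 + (7.8/10)·1.2 + (32.7/10)·0.0 = 18.3 m³/s.

Q ≈ 18.3 m³/s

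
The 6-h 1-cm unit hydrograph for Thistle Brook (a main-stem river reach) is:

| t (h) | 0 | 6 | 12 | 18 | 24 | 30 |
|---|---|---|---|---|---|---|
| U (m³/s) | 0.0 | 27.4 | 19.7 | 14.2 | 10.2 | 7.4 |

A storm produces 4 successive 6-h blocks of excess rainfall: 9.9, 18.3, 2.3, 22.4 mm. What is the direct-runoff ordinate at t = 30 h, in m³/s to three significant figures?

By discrete convolution, Q_j = Σ (P_i / 10 mm) · U_{j−i}.
At t = 30 h (j=5): Q = (9.9/10)·7.4 + (18.3/10)·10.2 + (2.3/10)·14.2 + (22.4/10)·19.7 = 73.4 m³/s.

Q ≈ 73.4 m³/s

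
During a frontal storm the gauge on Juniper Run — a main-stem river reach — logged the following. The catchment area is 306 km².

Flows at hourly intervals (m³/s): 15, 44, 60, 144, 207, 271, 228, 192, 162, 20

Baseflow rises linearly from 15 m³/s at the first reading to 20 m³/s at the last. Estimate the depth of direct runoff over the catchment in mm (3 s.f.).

d ≈ 13.7 mm

Direct runoff: 0.00, 28.44, 43.89, 127.33, 189.78, 253.22, 209.67, 173.11, 142.56, 0.00 m³/s; ΣQ_DR = 1168 m³/s.
V = ΣQ_DR · Δt = 1168 × 3600 s = 4.205 × 10^6 m³.
Over A = 306 km², depth = V / A = 13.7 mm.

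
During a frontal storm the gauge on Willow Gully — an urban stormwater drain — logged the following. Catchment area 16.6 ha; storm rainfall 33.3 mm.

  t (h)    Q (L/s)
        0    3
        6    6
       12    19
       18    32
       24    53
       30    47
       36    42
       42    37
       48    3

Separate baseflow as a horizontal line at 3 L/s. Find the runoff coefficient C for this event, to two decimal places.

C ≈ 0.84

ΣQ_DR = 215.0 L/s; V = ΣQ_DR·Δt = 4.644 × 10^6 L.
Runoff depth d = V / A = 27.98 mm.
C = d / P = 27.98 / 33.3 = 0.84.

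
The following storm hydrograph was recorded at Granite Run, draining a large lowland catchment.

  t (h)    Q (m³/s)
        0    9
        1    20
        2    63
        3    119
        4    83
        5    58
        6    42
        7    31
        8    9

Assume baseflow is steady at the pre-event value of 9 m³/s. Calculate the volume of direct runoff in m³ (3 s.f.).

V ≈ 1.27 × 10^6 m³

Direct-runoff ordinates (Q − Q_b): 0.0, 11.0, 54.0, 110.0, 74.0, 49.0, 33.0, 22.0, 0.0 m³/s.
ΣQ_DR = 353.0 m³/s.
With Δt = 1 h = 3600 s, V = ΣQ_DR · Δt = 353.0 × 3600 = 1.27 × 10^6 m³.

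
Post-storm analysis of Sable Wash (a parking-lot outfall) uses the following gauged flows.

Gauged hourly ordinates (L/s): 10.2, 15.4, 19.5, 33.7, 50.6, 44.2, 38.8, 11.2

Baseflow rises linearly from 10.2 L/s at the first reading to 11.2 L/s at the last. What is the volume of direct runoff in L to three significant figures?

V ≈ 4.97 × 10^5 L

Direct-runoff ordinates (Q − Q_b): 0.00, 5.06, 9.01, 23.07, 39.83, 33.29, 27.74, 0.00 L/s.
ΣQ_DR = 138.0 L/s.
With Δt = 1 h = 3600 s, V = ΣQ_DR · Δt = 138.0 × 3600 = 4.97 × 10^5 L.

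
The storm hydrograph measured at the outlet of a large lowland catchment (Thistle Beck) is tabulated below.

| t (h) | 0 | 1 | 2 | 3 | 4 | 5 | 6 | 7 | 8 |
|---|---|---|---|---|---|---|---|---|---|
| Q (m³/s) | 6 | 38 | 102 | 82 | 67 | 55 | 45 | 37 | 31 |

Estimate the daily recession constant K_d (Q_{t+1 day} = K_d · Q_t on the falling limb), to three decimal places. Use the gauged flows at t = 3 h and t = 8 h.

K_d ≈ 0.009

Between t = 3 h and t = 8 h the flow falls from 82 to 31 m³/s over 5×1 h = 5 h.
Per-interval ratio K = (31/82)^(1/5) = 0.8232; K_d = K^(24/1) = 0.009.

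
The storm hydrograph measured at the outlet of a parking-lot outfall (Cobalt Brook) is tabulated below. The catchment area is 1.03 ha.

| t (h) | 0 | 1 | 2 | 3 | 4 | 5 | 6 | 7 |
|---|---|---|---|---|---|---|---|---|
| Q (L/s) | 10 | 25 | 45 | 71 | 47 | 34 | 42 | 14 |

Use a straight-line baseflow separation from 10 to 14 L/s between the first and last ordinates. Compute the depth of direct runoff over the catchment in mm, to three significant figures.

d ≈ 67.1 mm

Direct runoff: 0.00, 14.43, 33.86, 59.29, 34.71, 21.14, 28.57, 0.00 L/s; ΣQ_DR = 192.0 L/s.
V = ΣQ_DR · Δt = 192.0 × 3600 s = 6.912 × 10^5 L.
Over A = 1.03 ha, depth = V / A = 67.1 mm.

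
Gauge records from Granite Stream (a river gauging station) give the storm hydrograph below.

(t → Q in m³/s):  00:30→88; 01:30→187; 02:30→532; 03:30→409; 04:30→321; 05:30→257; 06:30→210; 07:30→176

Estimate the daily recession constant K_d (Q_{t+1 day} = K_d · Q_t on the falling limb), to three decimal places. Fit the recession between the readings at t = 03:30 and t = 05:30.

Between t = 03:30 and t = 05:30 the flow falls from 409 to 257 m³/s over 2×1 h = 2 h.
Per-interval ratio K = (257/409)^(1/2) = 0.7927; K_d = K^(24/1) = 0.004.

K_d ≈ 0.004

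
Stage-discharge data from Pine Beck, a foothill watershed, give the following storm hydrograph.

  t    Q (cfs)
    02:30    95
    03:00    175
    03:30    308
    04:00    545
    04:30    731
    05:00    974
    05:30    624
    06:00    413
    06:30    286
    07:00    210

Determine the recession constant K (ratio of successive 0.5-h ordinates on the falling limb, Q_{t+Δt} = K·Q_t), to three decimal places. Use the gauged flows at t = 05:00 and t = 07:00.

Using the recession-limb readings at t = 05:00 and t = 07:00: Q falls from 974 to 210 cfs over 4 intervals.
K = (Q₂/Q₁)^(1/4) = (210/974)^(1/4) = 0.681.

K ≈ 0.681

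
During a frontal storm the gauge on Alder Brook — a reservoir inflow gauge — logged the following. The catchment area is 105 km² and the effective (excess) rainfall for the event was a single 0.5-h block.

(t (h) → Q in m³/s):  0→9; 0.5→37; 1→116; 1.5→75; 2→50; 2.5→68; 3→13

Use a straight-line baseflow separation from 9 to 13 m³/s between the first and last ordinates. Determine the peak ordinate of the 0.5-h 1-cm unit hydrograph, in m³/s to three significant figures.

Direct runoff: 0.00, 27.33, 105.67, 64.00, 38.33, 55.67, 0.00 m³/s; ΣQ_DR = 291.0 m³/s, peak = 105.67 m³/s.
Runoff depth d = ΣQ_DR·Δt / A = 291.0 × 1800 / (105 km²) = 4.989 mm.
The 1-cm UH is the DRH scaled by (10 mm)/d, so U_p = 105.67 × 10/4.989 = 212 m³/s.

U_p ≈ 212 m³/s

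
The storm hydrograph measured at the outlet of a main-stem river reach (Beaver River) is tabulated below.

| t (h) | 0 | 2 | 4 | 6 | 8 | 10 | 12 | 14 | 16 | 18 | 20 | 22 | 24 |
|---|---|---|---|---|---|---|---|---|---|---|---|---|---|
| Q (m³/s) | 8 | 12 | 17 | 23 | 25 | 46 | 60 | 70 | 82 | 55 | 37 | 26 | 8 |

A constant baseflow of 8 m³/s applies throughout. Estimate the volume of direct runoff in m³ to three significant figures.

V ≈ 2.63 × 10^6 m³

Direct-runoff ordinates (Q − Q_b): 0.0, 4.0, 9.0, 15.0, 17.0, 38.0, 52.0, 62.0, 74.0, 47.0, 29.0, 18.0, 0.0 m³/s.
ΣQ_DR = 365.0 m³/s.
With Δt = 2 h = 7200 s, V = ΣQ_DR · Δt = 365.0 × 7200 = 2.63 × 10^6 m³.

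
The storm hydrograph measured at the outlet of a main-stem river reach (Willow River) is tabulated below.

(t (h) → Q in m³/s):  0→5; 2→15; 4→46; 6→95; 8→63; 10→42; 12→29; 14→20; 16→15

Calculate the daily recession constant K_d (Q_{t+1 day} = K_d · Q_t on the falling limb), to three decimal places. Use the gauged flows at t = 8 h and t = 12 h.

Between t = 8 h and t = 12 h the flow falls from 63 to 29 m³/s over 2×2 h = 4 h.
Per-interval ratio K = (29/63)^(1/2) = 0.6785; K_d = K^(24/2) = 0.010.

K_d ≈ 0.010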